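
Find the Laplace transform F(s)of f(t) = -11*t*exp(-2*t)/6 -11/(6*(s + 2)^2)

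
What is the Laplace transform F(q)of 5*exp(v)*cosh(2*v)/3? 5*(q - 1)/(3*((q - 1)^2 - 4))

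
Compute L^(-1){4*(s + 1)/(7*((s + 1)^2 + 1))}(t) 4*exp(-t)*cos(t)/7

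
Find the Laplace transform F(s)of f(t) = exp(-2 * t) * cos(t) (s + 2)/((s + 2)^2 + 1)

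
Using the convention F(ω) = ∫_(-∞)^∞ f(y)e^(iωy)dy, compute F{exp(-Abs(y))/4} 1/(2 * (ω^2+1))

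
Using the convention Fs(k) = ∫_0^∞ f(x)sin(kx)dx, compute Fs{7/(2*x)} 7*pi/4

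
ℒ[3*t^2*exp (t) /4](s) 3/ (2*(s - 1) ^3) 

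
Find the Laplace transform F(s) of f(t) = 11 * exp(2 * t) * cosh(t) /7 11 * (s - 2) /(7 * ((s - 2) ^2 - 1) ) 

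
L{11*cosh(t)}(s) 11*s/(s^2 - 1)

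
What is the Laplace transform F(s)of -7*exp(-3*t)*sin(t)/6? -7/(6*(s + 3)^2 + 6)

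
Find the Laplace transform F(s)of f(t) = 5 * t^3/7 30/(7 * s^4)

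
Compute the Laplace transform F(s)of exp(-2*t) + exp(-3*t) 1/(s + 2) + 1/(s + 3)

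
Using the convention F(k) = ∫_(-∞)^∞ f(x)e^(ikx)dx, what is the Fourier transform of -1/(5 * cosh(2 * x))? -pi/(10 * cosh(pi * k/4))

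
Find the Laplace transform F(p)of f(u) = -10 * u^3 -60/p^4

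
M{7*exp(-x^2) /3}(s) 7*gamma(s/2) /6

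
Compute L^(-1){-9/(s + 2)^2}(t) -9*t*exp(-2*t)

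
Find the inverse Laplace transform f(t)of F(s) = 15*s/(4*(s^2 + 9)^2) 5*t*sin(3*t)/8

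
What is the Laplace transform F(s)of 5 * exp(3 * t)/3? 5/(3 * (s - 3))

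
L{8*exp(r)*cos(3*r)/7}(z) 8*(z - 1)/(7*((z - 1)^2 + 9))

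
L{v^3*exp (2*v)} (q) 6/ (q - 2)^4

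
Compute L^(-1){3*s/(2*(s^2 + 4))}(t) 3*cos(2*t)/2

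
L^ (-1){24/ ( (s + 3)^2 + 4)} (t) 12 * exp (-3 * t) * sin (2 * t)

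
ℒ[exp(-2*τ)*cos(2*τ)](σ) (σ + 2)/((σ + 2)^2 + 4)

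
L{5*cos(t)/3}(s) 5*s/(3*(s^2+1))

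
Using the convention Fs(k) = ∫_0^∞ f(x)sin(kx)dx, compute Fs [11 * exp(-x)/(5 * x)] 11 * atan(k)/5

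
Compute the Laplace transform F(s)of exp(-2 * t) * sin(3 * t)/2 3/(2 * ((s + 2)^2 + 9))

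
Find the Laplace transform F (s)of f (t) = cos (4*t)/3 s/ (3*(s^2 + 16))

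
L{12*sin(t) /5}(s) 12/(5*(s^2 + 1) ) 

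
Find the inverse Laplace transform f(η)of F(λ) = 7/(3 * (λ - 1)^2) 7 * η * exp(η)/3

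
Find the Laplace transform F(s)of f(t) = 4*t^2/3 8/(3*s^3)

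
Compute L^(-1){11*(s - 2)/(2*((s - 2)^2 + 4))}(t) 11*exp(2*t)*cos(2*t)/2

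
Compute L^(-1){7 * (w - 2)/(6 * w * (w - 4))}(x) 7 * exp(2 * x) * cosh(2 * x)/6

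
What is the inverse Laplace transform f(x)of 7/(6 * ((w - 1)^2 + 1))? 7 * exp(x) * sin(x)/6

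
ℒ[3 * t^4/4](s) 18/s^5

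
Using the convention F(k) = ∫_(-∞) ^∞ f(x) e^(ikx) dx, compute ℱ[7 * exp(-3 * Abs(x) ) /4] 21/(2 * (k^2 + 9) ) 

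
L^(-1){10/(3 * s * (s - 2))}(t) 10 * exp(t) * sinh(t)/3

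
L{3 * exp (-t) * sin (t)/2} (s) 3/ (2 * ( (s + 1)^2 + 1))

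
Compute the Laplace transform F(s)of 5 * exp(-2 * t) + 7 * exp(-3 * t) 7/(s + 3) + 5/(s + 2)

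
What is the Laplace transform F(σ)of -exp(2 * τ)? -1/(σ - 2)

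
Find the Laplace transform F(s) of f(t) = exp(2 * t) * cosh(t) (s - 2) /((s - 2) ^2 - 1) 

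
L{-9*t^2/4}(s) -9/(2*s^3)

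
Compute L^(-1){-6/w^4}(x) -x^3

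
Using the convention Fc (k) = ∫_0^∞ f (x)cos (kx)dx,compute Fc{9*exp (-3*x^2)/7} 3*sqrt (3)*sqrt (pi)*exp (-k^2/12)/14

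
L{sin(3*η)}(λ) 3/(λ^2 + 9)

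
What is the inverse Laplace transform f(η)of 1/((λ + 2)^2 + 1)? exp(-2 * η) * sin(η)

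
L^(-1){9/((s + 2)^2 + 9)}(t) 3*exp(-2*t)*sin(3*t)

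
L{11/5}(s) 11/(5*s)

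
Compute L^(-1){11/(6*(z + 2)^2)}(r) 11*r*exp(-2*r)/6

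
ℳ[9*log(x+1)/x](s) -9*pi*csc(pi*s)/(s - 1)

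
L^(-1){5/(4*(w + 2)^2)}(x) 5*x*exp(-2*x)/4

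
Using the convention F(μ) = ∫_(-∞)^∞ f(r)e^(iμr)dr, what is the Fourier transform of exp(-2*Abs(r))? 4/(μ^2 + 4)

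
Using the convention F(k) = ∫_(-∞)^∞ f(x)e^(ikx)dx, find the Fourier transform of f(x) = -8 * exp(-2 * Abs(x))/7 -32/(7 * k^2+28)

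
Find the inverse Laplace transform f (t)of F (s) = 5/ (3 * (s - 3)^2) 5 * t * exp (3 * t)/3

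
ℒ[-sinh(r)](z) -1/(z^2 - 1) 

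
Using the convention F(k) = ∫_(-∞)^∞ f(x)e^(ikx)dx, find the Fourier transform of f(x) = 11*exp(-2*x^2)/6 11*sqrt(2)*sqrt(pi)*exp(-k^2/8)/12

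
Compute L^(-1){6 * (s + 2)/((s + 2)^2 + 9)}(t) 6 * exp(-2 * t) * cos(3 * t)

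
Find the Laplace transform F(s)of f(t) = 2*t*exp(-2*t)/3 2/(3*(s + 2)^2)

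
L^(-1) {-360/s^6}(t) -3*t^5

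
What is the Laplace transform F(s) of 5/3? 5/(3*s) 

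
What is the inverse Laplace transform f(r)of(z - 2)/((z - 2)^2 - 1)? exp(2*r)*cosh(r)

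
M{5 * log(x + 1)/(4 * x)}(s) -5 * pi * csc(pi * s)/(4 * s - 4)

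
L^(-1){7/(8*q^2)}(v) 7*v/8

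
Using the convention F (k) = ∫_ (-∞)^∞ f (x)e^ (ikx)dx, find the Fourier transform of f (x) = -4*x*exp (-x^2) -2*I*sqrt (pi)*k*exp (-k^2/4)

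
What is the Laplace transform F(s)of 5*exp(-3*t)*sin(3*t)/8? 15/(8*((s + 3)^2 + 9))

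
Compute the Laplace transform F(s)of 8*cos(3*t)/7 8*s/(7*(s^2 + 9))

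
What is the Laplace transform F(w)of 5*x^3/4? 15/(2*w^4)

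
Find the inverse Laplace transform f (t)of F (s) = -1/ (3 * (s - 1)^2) -t * exp (t)/3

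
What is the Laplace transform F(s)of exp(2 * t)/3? 1/(3 * (s - 2))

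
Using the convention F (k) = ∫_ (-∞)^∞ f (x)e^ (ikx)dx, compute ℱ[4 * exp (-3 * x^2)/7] 4 * sqrt (3) * sqrt (pi) * exp (-k^2/12)/21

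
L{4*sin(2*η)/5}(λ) 8/(5*(λ^2 + 4))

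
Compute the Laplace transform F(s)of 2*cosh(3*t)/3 2*s/(3*(s^2 - 9))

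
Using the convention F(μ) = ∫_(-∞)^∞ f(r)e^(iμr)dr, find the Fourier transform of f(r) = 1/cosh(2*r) pi/(2*cosh(pi*μ/4))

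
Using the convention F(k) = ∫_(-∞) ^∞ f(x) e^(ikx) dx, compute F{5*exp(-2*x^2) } 5*sqrt(2)*sqrt(pi)*exp(-k^2/8) /2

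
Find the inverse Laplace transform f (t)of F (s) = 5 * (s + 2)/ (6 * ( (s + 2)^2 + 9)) 5 * exp (-2 * t) * cos (3 * t)/6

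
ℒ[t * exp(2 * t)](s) (s - 2)^(-2)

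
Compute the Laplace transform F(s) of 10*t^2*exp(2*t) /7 20/(7*(s - 2) ^3) 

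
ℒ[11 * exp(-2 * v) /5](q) 11/(5 * (q + 2) ) 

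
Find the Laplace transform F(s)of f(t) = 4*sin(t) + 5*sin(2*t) 10/(s^2 + 4) + 4/(s^2 + 1)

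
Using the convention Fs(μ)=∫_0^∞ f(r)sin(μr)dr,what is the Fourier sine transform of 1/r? pi/2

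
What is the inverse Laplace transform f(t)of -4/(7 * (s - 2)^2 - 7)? -4 * exp(2 * t) * sinh(t)/7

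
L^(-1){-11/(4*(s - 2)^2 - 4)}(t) -11*exp(2*t)*sinh(t)/4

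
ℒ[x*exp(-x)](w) (w + 1)^(-2)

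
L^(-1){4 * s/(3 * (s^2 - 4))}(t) 4 * cosh(2 * t)/3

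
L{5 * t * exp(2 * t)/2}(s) 5/(2 * (s - 2)^2)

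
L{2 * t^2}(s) 4/s^3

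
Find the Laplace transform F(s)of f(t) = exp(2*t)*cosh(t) (s - 2)/((s - 2)^2 - 1)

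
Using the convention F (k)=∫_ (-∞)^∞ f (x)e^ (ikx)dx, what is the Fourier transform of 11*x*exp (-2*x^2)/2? 11*sqrt (2)*I*sqrt (pi)*k*exp (-k^2/8)/16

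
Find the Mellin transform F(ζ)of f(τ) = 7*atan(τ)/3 -7*pi*sec(pi*ζ/2)/(6*ζ)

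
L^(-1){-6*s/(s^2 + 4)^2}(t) -3*t*sin(2*t)/2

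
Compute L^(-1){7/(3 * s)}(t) 7/3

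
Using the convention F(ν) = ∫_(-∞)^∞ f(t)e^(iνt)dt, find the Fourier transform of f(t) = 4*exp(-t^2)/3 4*sqrt(pi)*exp(-ν^2/4)/3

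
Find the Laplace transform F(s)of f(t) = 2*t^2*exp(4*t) 4/(s - 4)^3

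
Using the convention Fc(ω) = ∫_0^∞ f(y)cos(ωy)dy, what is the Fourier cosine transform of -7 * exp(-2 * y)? -14/(ω^2+4)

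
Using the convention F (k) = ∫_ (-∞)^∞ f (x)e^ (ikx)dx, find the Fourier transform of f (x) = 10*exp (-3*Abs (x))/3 20/ (k^2+9)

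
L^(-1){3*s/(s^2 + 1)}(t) 3*cos(t)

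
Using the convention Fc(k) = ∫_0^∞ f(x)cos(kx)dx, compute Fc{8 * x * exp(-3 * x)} 8 * (9 - k^2)/(k^2 + 9)^2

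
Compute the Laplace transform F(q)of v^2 2/q^3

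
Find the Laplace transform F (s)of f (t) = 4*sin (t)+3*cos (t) 4/ (s^2+1)+3*s/ (s^2+1)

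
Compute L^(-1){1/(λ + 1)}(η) exp(-η)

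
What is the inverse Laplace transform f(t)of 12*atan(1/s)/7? 12*sin(t)/(7*t)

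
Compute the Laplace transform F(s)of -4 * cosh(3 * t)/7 -4 * s/(7 * s^2-63)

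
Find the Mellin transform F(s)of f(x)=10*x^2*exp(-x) 10*gamma(s + 2)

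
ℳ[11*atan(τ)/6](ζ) -11*pi*sec(pi*ζ/2)/(12*ζ)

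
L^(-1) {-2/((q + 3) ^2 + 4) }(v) -exp(-3*v)*sin(2*v) 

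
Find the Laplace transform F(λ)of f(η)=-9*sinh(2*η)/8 -9/(4*λ^2-16)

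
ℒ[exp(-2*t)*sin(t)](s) 1/((s + 2)^2 + 1)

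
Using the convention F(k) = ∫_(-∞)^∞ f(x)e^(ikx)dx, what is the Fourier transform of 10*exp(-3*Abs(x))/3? 20/(k^2 + 9)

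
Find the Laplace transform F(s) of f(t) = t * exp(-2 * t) (s + 2) ^(-2) 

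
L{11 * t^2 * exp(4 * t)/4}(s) 11/(2 * (s - 4)^3)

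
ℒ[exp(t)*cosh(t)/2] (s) (s - 1)/(2*s*(s - 2))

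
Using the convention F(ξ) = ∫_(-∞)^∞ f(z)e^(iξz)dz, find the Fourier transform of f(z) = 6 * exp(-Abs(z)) 12/(ξ^2 + 1)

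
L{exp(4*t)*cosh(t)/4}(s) (s - 4)/(4*((s - 4)^2 - 1))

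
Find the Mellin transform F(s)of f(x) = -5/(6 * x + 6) -5 * pi * csc(pi * s)/6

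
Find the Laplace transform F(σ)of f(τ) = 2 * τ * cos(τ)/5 2 * (σ^2 - 1)/(5 * (σ^2 + 1)^2)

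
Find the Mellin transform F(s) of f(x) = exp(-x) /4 gamma(s) /4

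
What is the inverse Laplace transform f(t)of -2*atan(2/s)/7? -2*sin(2*t)/(7*t)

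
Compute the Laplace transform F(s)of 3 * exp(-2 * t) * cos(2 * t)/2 3 * (s + 2)/(2 * ((s + 2)^2 + 4))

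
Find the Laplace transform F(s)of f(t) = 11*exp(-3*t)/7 11/(7*(s + 3))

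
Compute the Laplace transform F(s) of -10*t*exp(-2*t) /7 -10/(7*(s + 2) ^2) 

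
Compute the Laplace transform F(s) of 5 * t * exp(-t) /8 5/(8 * (s+1) ^2) 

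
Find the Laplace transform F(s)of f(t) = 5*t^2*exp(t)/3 10/(3*(s - 1)^3)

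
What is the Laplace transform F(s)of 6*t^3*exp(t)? 36/(s - 1)^4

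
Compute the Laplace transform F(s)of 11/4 11/(4*s)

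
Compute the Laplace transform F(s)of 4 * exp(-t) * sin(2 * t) 8/((s + 1)^2 + 4)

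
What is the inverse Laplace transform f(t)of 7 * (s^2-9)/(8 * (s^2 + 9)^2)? 7 * t * cos(3 * t)/8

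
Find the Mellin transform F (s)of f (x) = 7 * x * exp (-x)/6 7 * gamma (s + 1)/6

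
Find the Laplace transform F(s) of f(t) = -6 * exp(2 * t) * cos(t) 6 * (2 - s) /((s - 2) ^2 + 1) 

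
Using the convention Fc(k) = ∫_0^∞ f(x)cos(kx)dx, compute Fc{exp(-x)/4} 1/(4 * (k^2+1))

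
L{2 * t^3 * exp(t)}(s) 12/(s - 1)^4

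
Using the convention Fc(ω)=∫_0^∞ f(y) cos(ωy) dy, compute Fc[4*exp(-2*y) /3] 8/(3*(ω^2 + 4) ) 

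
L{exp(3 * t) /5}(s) 1/(5 * (s - 3) ) 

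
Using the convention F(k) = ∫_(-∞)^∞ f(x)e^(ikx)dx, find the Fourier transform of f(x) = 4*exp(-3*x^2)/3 4*sqrt(3)*sqrt(pi)*exp(-k^2/12)/9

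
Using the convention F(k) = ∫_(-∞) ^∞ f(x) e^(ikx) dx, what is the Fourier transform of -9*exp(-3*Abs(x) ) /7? -54/(7*k^2 + 63) 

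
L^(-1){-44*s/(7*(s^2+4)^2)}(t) -11*t*sin(2*t)/7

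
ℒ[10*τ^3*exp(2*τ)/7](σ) 60/(7*(σ - 2)^4)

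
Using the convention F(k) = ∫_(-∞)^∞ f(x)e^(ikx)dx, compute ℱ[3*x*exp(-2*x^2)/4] 3*sqrt(2)*I*sqrt(pi)*k*exp(-k^2/8)/32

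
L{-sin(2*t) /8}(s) -1/(4*s^2 + 16) 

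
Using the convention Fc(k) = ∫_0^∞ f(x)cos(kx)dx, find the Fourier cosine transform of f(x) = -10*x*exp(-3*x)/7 10*(k^2 - 9)/(7*(k^2 + 9)^2)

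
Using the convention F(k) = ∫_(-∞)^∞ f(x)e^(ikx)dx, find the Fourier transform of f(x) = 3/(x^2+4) 3*pi*exp(-2*Abs(k))/2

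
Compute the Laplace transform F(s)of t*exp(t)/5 1/(5*(s - 1)^2)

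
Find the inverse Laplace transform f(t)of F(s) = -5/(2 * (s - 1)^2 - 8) -5 * exp(t) * sinh(2 * t)/4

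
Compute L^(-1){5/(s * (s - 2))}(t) 5 * exp(t) * sinh(t)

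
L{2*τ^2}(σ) 4/σ^3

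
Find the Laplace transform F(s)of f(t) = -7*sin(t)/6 -7/(6*s^2+6)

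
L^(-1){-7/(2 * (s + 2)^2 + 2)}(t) -7 * exp(-2 * t) * sin(t)/2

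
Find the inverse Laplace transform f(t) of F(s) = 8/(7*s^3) 4*t^2/7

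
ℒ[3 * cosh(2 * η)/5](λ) 3 * λ/(5 * (λ^2 - 4))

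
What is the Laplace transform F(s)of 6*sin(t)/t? 6*atan(1/s)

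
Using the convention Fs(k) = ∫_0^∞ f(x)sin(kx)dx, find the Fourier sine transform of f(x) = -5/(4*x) -5*pi/8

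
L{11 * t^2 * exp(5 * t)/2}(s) 11/(s - 5)^3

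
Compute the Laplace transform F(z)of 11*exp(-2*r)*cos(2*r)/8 11*(z + 2)/(8*((z + 2)^2 + 4))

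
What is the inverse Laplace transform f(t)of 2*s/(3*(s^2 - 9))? 2*cosh(3*t)/3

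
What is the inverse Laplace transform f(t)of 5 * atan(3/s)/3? 5 * sin(3 * t)/(3 * t)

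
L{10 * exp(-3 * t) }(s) 10/(s+3) 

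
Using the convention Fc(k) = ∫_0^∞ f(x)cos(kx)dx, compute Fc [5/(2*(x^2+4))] 5*pi*exp(-2*k)/8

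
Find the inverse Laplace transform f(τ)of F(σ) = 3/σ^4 τ^3/2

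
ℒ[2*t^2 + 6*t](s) 6/s^2 + 4/s^3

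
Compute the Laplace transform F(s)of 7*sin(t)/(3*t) 7*atan(1/s)/3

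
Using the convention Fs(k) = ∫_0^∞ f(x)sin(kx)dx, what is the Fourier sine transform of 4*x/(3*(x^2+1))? 2*pi*exp(-k)/3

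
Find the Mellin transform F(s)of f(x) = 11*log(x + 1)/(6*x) -11*pi*csc(pi*s)/(6*s - 6)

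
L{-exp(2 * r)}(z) -1/(z - 2)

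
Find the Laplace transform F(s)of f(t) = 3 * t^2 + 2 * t 6/s^3 + 2/s^2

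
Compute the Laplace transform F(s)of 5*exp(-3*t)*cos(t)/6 5*(s + 3)/(6*((s + 3)^2 + 1))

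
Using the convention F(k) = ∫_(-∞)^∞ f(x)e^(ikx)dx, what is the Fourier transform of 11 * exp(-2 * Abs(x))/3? 44/(3 * (k^2 + 4))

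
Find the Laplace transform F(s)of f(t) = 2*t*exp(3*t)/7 2/(7*(s - 3)^2)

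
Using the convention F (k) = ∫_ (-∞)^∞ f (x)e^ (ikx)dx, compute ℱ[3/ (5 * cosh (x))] 3 * pi/ (5 * cosh (pi * k/2))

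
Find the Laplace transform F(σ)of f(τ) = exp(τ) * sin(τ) 1/((σ - 1)^2+1)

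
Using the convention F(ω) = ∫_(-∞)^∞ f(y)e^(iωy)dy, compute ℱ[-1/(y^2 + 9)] -pi * exp(-3 * Abs(ω))/3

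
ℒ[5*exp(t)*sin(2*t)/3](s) 10/(3*((s - 1)^2 + 4))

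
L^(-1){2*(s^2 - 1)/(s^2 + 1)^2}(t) 2*t*cos(t)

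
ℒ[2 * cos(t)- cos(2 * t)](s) 2 * s/(s^2 + 1)- s/(s^2 + 4)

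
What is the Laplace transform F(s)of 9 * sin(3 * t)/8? 27/(8 * (s^2 + 9))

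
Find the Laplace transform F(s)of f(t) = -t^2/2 -1/s^3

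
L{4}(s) 4/s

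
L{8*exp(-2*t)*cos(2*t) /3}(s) 8*(s+2) /(3*((s+2) ^2+4) ) 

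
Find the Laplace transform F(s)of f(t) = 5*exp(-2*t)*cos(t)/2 5*(s+2)/(2*((s+2)^2+1))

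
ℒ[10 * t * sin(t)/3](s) 20 * s/(3 * (s^2 + 1)^2)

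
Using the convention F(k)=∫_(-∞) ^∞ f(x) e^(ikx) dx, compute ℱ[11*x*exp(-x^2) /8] 11*I*sqrt(pi)*k*exp(-k^2/4) /16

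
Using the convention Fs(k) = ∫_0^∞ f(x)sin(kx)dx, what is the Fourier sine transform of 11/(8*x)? 11*pi/16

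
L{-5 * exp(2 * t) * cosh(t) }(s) 5 * (2 - s) /((s - 2) ^2 - 1) 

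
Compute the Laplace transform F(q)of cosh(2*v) q/(q^2 - 4)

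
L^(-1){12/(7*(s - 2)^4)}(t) 2*t^3*exp(2*t)/7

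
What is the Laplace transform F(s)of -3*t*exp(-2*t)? -3/(s + 2)^2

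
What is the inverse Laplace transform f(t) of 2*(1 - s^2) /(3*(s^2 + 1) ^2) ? -2*t*cos(t) /3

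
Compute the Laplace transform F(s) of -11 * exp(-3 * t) -11/(s + 3) 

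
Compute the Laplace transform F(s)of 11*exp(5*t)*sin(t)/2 11/(2*((s - 5)^2 + 1))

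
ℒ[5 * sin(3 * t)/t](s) 5 * atan(3/s)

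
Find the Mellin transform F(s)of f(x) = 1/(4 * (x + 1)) pi * csc(pi * s)/4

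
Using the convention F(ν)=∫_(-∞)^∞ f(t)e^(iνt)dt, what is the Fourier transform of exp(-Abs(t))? 2/(ν^2 + 1)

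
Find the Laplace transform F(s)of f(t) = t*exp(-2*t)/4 1/(4*(s + 2)^2)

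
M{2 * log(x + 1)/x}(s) -2 * pi * csc(pi * s)/(s - 1)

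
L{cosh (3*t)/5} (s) s/ (5*(s^2 - 9))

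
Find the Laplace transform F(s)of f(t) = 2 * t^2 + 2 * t 4/s^3 + 2/s^2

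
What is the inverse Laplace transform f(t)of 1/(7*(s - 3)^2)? t*exp(3*t)/7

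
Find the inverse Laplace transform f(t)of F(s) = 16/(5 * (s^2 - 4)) 8 * sinh(2 * t)/5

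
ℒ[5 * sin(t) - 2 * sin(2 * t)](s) 5/(s^2 + 1) - 4/(s^2 + 4)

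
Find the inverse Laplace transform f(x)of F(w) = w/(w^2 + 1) cos(x)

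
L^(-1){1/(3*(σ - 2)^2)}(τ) τ*exp(2*τ)/3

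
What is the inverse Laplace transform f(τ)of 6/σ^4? τ^3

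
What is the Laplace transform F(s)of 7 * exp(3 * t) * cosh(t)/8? 7 * (s - 3)/(8 * ((s - 3)^2-1))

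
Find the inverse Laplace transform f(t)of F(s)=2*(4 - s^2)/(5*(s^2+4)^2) -2*t*cos(2*t)/5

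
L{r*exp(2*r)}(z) (z - 2)^(-2)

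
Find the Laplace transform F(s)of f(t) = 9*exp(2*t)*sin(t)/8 9/(8*((s - 2)^2+1))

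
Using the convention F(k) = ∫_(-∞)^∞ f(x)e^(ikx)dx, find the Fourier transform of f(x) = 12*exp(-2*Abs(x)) 48/(k^2 + 4)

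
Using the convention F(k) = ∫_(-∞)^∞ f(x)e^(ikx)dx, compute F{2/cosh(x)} 2*pi/cosh(pi*k/2)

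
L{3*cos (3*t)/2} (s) 3*s/ (2*(s^2 + 9))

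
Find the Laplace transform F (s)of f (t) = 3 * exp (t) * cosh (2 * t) 3 * (s - 1)/ ( (s - 1)^2 - 4)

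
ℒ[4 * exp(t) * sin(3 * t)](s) 12/((s - 1)^2 + 9)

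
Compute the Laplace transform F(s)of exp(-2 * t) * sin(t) 1/((s+2)^2+1)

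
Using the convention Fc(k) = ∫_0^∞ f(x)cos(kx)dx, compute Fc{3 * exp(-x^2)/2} 3 * sqrt(pi) * exp(-k^2/4)/4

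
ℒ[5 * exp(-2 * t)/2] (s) 5/(2 * (s + 2))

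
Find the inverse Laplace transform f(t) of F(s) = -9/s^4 -3*t^3/2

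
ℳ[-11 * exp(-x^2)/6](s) -11 * gamma(s/2)/12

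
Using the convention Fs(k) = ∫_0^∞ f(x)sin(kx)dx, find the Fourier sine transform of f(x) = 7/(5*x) 7*pi/10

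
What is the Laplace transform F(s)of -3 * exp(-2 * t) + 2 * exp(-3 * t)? 2/(s + 3) - 3/(s + 2)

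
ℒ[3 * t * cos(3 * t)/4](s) 3 * (s^2 - 9)/(4 * (s^2 + 9)^2)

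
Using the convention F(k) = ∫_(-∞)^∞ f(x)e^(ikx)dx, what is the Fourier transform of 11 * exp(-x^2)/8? 11 * sqrt(pi) * exp(-k^2/4)/8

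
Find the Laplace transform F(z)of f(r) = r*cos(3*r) (z^2 - 9)/(z^2 + 9)^2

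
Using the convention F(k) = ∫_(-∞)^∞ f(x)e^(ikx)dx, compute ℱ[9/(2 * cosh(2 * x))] 9 * pi/(4 * cosh(pi * k/4))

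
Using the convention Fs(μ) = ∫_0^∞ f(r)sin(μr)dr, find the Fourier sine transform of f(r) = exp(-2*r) μ/(μ^2 + 4)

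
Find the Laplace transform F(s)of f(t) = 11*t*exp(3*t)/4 11/(4*(s - 3)^2)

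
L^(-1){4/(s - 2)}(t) 4*exp(2*t)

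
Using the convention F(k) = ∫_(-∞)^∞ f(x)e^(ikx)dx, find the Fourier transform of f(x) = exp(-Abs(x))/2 1/(k^2 + 1)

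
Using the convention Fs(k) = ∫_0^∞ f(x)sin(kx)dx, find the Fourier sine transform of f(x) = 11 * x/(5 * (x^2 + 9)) 11 * pi * exp(-3 * k)/10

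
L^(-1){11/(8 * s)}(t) 11/8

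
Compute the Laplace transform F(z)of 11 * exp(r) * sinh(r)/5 11/(5 * z * (z - 2))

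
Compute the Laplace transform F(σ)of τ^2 2/σ^3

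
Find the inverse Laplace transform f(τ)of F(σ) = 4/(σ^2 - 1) 4*sinh(τ)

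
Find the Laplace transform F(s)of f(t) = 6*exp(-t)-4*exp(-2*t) 6/(s + 1)-4/(s + 2)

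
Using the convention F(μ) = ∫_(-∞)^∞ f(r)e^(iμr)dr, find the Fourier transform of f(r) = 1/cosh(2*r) pi/(2*cosh(pi*μ/4))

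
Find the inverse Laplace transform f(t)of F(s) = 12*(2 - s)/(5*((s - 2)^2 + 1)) -12*exp(2*t)*cos(t)/5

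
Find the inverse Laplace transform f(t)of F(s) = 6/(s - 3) 6 * exp(3 * t)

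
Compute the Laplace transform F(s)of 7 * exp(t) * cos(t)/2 7 * (s - 1)/(2 * ((s - 1)^2+1))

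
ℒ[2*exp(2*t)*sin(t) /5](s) 2/(5*((s - 2) ^2 + 1) ) 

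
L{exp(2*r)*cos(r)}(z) (z - 2)/((z - 2)^2 + 1)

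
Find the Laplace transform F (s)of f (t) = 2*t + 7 7/s + 2/s^2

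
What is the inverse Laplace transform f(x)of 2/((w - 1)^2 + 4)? exp(x)*sin(2*x)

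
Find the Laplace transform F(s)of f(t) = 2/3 2/(3*s)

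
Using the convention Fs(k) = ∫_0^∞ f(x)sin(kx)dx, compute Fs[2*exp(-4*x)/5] 2*k/(5*(k^2 + 16))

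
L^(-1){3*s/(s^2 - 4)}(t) 3*cosh(2*t)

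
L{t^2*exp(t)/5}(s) 2/(5*(s - 1)^3)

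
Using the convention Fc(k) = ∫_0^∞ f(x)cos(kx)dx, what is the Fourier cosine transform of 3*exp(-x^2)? 3*sqrt(pi)*exp(-k^2/4)/2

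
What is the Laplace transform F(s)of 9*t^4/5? 216/(5*s^5)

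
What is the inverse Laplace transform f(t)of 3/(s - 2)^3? 3 * t^2 * exp(2 * t)/2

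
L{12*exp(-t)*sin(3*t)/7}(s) 36/(7*((s+1)^2+9))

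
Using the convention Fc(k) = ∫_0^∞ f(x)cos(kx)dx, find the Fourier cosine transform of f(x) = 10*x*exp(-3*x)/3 10*(9 - k^2)/(3*(k^2 + 9)^2)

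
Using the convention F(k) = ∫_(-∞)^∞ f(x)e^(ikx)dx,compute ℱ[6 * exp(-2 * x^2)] 3 * sqrt(2) * sqrt(pi) * exp(-k^2/8)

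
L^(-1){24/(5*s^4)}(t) 4*t^3/5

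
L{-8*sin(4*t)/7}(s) -32/(7*s^2 + 112)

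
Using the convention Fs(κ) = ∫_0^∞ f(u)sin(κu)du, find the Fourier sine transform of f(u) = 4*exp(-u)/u 4*atan(κ)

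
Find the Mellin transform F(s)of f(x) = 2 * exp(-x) 2 * gamma(s)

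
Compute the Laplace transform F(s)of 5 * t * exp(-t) 5/(s + 1)^2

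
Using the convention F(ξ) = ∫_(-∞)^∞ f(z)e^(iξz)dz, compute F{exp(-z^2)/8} sqrt(pi)*exp(-ξ^2/4)/8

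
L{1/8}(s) 1/(8*s) 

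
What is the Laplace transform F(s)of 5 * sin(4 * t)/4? 5/(s^2+16)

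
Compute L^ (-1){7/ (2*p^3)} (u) 7*u^2/4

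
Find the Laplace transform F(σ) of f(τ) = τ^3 6/σ^4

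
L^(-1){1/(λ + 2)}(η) exp(-2*η)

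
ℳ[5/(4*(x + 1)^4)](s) 5*gamma(s)*gamma(4 - s)/24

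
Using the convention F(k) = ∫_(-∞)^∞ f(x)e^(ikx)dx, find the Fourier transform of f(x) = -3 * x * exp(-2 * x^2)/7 -3 * sqrt(2) * I * sqrt(pi) * k * exp(-k^2/8)/56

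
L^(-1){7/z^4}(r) 7*r^3/6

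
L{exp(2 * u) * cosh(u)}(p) (p - 2)/((p - 2)^2-1)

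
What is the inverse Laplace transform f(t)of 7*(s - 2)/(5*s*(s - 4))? 7*exp(2*t)*cosh(2*t)/5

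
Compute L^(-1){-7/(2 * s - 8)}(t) -7 * exp(4 * t)/2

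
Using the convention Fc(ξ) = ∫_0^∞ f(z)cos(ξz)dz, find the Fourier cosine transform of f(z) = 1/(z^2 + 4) pi*exp(-2*ξ)/4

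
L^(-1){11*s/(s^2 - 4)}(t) 11*cosh(2*t)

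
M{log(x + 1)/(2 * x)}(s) -pi * csc(pi * s)/(2 * s - 2)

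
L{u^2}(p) 2/p^3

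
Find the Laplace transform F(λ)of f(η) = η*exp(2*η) (λ - 2)^(-2)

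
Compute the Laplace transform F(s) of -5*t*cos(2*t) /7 5*(4 - s^2) /(7*(s^2 + 4) ^2) 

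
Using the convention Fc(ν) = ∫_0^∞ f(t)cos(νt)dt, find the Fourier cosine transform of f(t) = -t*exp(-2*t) (ν^2 - 4)/(ν^2 + 4)^2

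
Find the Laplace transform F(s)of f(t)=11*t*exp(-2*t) 11/(s + 2)^2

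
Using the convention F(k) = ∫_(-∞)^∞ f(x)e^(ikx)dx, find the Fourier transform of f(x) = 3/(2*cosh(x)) 3*pi/(2*cosh(pi*k/2))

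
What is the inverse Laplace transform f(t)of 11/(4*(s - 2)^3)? 11*t^2*exp(2*t)/8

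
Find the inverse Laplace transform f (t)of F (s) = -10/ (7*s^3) -5*t^2/7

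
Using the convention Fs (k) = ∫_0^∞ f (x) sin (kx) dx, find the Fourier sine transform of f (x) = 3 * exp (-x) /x 3 * atan (k) 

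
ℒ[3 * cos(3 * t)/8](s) 3 * s/(8 * (s^2 + 9))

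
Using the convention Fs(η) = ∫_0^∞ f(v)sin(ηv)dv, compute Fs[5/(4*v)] 5*pi/8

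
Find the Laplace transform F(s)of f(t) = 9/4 9/(4 * s)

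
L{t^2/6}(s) 1/(3*s^3)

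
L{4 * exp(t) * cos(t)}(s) 4 * (s - 1)/((s - 1)^2 + 1)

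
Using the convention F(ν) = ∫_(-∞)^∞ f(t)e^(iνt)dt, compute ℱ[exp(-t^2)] sqrt(pi)*exp(-ν^2/4)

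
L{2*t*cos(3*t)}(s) 2*(s^2-9)/(s^2 + 9)^2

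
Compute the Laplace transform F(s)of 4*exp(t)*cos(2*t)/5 4*(s - 1)/(5*((s - 1)^2 + 4))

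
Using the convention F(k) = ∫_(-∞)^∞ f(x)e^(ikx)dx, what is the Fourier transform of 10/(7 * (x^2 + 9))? 10 * pi * exp(-3 * Abs(k))/21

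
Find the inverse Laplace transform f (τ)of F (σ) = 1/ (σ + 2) exp (-2*τ)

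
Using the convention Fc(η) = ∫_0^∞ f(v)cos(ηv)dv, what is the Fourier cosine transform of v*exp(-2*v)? (4 - η^2)/(η^2+4)^2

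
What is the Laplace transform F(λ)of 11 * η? 11/λ^2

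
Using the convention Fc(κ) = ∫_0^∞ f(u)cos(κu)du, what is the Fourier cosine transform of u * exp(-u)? (1 - κ^2)/(κ^2 + 1)^2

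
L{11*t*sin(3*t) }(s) 66*s/(s^2 + 9) ^2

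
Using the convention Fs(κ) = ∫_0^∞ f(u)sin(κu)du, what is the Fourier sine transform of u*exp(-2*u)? 4*κ/(κ^2 + 4)^2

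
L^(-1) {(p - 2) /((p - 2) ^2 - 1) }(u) exp(2 * u) * cosh(u) 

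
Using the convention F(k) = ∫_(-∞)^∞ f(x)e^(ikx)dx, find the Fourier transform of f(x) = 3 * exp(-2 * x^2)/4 3 * sqrt(2) * sqrt(pi) * exp(-k^2/8)/8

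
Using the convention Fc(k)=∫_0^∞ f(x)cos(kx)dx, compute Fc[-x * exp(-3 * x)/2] (k^2 - 9)/(2 * (k^2 + 9)^2)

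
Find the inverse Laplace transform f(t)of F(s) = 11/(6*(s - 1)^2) 11*t*exp(t)/6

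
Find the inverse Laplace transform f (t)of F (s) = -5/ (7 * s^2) -5 * t/7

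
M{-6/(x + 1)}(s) -6*pi*csc(pi*s)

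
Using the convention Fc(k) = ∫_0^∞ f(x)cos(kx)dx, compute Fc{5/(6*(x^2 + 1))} 5*pi*exp(-k)/12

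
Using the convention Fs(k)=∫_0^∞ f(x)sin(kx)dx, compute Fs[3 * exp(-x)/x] 3 * atan(k)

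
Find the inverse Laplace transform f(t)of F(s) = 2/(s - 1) 2 * exp(t)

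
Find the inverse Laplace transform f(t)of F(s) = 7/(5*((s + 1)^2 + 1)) 7*exp(-t)*sin(t)/5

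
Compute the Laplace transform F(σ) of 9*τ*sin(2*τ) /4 9*σ/(σ^2 + 4) ^2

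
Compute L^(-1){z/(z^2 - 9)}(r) cosh(3 * r)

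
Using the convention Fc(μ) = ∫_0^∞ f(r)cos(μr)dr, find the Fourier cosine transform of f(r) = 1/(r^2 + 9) pi * exp(-3 * μ)/6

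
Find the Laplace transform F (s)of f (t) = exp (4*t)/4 1/ (4*(s - 4))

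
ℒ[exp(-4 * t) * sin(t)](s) 1/((s + 4)^2 + 1)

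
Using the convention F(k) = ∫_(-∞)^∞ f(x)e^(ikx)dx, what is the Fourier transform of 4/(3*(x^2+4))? 2*pi*exp(-2*Abs(k))/3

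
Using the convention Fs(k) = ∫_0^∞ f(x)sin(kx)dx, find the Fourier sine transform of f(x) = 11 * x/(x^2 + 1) 11 * pi * exp(-k)/2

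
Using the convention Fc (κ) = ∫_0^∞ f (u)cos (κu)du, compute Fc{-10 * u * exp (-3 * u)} 10 * (κ^2-9)/ (κ^2 + 9)^2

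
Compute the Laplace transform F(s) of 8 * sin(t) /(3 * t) 8 * atan(1/s) /3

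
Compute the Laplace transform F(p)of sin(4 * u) 4/(p^2 + 16)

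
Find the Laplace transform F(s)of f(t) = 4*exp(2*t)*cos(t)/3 4*(s - 2)/(3*((s - 2)^2 + 1))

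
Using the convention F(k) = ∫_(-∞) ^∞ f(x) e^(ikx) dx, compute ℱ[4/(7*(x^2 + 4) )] 2*pi*exp(-2*Abs(k) ) /7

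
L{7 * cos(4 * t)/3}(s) 7 * s/(3 * (s^2 + 16))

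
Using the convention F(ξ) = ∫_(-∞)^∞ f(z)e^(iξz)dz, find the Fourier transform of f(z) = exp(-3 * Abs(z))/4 3/(2 * (ξ^2 + 9))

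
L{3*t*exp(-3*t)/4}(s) 3/(4*(s+3)^2)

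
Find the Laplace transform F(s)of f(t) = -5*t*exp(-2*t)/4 -5/(4*(s + 2)^2)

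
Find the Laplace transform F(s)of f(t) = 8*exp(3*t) 8/(s - 3)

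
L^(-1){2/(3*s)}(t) 2/3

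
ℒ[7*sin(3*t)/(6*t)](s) 7*atan(3/s)/6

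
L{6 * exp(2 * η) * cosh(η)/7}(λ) 6 * (λ - 2)/(7 * ((λ - 2)^2 - 1))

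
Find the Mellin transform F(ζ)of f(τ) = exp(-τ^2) gamma(ζ/2)/2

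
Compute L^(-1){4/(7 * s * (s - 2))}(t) 4 * exp(t) * sinh(t)/7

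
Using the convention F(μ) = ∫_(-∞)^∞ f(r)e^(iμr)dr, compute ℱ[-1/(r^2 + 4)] -pi*exp(-2*Abs(μ))/2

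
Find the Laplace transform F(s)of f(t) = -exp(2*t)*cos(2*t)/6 (2 - s)/(6*((s - 2)^2 + 4))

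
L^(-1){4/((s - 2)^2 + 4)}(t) 2*exp(2*t)*sin(2*t)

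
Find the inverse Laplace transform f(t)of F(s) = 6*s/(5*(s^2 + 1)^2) 3*t*sin(t)/5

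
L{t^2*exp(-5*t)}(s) 2/(s + 5)^3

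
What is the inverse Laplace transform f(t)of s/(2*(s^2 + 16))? cos(4*t)/2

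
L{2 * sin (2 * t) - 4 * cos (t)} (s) 4/ (s^2 + 4) - 4 * s/ (s^2 + 1)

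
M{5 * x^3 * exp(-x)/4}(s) 5 * gamma(s + 3)/4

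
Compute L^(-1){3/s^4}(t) t^3/2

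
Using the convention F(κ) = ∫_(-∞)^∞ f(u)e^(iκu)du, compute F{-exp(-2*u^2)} -sqrt(2)*sqrt(pi)*exp(-κ^2/8)/2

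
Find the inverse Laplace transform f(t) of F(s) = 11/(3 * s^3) 11 * t^2/6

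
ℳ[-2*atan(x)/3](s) pi*sec(pi*s/2)/(3*s)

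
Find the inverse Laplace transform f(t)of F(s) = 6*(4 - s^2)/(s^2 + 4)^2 -6*t*cos(2*t)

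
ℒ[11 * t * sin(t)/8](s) 11 * s/(4 * (s^2 + 1)^2)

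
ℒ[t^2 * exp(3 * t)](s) 2/(s - 3)^3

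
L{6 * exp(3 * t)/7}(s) 6/(7 * (s - 3))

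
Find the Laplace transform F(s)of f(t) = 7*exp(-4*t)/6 7/(6*(s + 4))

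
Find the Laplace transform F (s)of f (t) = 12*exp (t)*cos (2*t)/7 12*(s - 1)/ (7*( (s - 1)^2 + 4))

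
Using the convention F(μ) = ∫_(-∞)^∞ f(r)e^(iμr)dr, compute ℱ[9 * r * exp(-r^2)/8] 9 * I * sqrt(pi) * μ * exp(-μ^2/4)/16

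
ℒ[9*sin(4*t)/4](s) 9/(s^2 + 16)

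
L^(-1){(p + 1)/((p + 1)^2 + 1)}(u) exp(-u)*cos(u)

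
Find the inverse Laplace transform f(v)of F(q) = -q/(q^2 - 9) -cosh(3 * v)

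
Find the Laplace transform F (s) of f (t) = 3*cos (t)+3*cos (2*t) 3*s/ (s^2+1)+3*s/ (s^2+4) 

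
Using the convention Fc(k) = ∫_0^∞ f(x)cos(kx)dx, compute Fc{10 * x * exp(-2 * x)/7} 10 * (4 - k^2)/(7 * (k^2+4)^2)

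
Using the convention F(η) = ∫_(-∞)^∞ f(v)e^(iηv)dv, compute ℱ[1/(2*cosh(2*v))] pi/(4*cosh(pi*η/4))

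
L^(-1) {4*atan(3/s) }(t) 4*sin(3*t) /t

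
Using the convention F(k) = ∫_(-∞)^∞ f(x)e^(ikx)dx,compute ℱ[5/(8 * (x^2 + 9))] 5 * pi * exp(-3 * Abs(k))/24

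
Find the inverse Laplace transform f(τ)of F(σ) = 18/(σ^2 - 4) 9 * sinh(2 * τ)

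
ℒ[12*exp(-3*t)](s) 12/(s + 3)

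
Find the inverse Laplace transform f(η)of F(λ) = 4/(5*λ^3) 2*η^2/5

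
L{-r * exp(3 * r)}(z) -1/(z - 3)^2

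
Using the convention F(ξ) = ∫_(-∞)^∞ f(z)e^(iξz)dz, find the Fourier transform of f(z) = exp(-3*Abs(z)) 6/(ξ^2 + 9)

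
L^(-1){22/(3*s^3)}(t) 11*t^2/3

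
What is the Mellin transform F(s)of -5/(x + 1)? -5 * pi * csc(pi * s)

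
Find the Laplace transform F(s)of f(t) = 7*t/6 7/(6*s^2)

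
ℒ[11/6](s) 11/(6*s)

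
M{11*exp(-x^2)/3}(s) 11*gamma(s/2)/6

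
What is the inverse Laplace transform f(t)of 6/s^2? 6 * t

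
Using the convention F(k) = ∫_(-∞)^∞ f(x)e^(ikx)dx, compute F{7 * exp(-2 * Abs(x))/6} 14/(3 * (k^2 + 4))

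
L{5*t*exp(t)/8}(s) 5/(8*(s - 1)^2)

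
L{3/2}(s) 3/(2*s)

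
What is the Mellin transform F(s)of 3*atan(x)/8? -3*pi*sec(pi*s/2)/(16*s)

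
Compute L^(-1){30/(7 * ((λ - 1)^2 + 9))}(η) 10 * exp(η) * sin(3 * η)/7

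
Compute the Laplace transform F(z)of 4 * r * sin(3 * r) 24 * z/(z^2 + 9)^2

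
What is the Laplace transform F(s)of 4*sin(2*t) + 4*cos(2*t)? 4*s/(s^2 + 4) + 8/(s^2 + 4)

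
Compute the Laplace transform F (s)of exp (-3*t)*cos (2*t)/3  (s + 3)/ (3*( (s + 3)^2 + 4))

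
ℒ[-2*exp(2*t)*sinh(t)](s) -2/((s - 2)^2 - 1)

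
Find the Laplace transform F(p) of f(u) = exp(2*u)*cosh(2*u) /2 (p - 2) /(2*p*(p - 4) ) 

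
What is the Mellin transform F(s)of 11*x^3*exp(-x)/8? 11*gamma(s+3)/8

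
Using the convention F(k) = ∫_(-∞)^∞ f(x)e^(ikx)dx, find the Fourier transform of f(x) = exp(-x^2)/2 sqrt(pi) * exp(-k^2/4)/2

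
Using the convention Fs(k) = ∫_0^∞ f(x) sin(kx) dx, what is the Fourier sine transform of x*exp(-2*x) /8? k/(2*(k^2 + 4) ^2) 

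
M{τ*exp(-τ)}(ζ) gamma(ζ + 1)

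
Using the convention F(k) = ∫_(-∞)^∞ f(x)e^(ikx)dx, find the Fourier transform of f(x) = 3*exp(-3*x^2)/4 sqrt(3)*sqrt(pi)*exp(-k^2/12)/4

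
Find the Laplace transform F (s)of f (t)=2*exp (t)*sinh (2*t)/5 4/ (5*( (s - 1)^2 - 4))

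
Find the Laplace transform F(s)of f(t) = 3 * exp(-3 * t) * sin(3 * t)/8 9/(8 * ((s + 3)^2 + 9))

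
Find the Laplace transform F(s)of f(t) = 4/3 4/(3*s)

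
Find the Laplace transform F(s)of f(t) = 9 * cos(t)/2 9 * s/(2 * (s^2 + 1))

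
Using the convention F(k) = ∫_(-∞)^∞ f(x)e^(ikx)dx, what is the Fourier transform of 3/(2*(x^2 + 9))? pi*exp(-3*Abs(k))/2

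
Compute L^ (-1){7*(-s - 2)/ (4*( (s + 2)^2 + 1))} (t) -7*exp (-2*t)*cos (t)/4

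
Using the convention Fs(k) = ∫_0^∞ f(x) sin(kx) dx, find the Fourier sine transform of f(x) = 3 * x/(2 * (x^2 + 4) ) 3 * pi * exp(-2 * k) /4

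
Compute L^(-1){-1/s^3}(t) -t^2/2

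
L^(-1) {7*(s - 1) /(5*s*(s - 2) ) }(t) 7*exp(t)*cosh(t) /5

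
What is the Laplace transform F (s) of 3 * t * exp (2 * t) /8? 3/ (8 * (s - 2) ^2) 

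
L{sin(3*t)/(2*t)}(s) atan(3/s)/2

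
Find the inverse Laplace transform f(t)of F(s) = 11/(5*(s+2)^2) 11*t*exp(-2*t)/5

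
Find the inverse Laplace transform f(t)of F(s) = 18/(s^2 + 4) 9*sin(2*t)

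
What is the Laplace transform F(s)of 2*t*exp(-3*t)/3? 2/(3*(s + 3)^2)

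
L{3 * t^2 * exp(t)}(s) 6/(s - 1)^3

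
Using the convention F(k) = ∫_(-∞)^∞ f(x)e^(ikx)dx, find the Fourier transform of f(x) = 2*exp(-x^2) 2*sqrt(pi)*exp(-k^2/4)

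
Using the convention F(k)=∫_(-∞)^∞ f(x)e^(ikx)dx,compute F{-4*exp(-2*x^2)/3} -2*sqrt(2)*sqrt(pi)*exp(-k^2/8)/3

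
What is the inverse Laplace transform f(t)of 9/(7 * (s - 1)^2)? 9 * t * exp(t)/7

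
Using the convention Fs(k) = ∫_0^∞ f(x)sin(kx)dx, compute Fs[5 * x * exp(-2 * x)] 20 * k/(k^2 + 4)^2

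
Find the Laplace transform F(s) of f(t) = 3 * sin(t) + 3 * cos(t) 3/(s^2 + 1) + 3 * s/(s^2 + 1) 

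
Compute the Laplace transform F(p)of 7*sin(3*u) 21/(p^2 + 9)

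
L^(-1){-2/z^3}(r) -r^2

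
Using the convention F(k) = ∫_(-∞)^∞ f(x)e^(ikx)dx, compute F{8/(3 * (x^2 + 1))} 8 * pi * exp(-Abs(k))/3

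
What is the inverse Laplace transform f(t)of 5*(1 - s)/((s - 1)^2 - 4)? -5*exp(t)*cosh(2*t)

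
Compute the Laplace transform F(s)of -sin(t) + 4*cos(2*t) 4*s/(s^2 + 4) - 1/(s^2 + 1)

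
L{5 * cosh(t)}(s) 5 * s/(s^2 - 1)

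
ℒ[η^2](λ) 2/λ^3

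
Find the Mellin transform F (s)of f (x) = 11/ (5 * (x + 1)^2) -11 * pi * (s - 1)/ (5 * sin (pi * s))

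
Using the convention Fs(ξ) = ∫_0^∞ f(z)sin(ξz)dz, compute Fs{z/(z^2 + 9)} pi * exp(-3 * ξ)/2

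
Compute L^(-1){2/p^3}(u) u^2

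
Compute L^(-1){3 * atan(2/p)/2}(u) 3 * sin(2 * u)/(2 * u)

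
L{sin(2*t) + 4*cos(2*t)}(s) 2/(s^2 + 4) + 4*s/(s^2 + 4)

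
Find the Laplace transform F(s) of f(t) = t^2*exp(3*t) 2/(s - 3) ^3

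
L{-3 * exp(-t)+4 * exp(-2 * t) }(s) 4/(s+2) - 3/(s+1) 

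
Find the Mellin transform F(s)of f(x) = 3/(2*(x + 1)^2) -3*pi*(s - 1)/(2*sin(pi*s))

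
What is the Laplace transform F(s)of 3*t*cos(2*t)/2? 3*(s^2-4)/(2*(s^2 + 4)^2)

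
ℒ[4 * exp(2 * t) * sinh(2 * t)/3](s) 8/(3 * s * (s - 4))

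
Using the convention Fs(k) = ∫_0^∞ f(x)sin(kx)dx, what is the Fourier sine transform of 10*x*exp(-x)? 20*k/(k^2 + 1)^2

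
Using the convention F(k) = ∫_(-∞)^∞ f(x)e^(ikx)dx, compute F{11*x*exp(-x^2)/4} 11*I*sqrt(pi)*k*exp(-k^2/4)/8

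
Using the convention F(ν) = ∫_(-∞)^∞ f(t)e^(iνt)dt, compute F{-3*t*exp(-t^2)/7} -3*I*sqrt(pi)*ν*exp(-ν^2/4)/14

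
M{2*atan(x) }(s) -pi*sec(pi*s/2) /s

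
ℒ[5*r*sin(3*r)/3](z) 10*z/(z^2 + 9)^2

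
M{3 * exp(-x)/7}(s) 3 * gamma(s)/7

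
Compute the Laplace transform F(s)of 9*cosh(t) 9*s/(s^2 - 1)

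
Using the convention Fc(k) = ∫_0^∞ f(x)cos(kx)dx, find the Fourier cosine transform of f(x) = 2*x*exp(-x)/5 2*(1 - k^2)/(5*(k^2 + 1)^2)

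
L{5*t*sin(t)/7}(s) 10*s/(7*(s^2 + 1)^2)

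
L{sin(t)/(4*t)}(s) atan(1/s)/4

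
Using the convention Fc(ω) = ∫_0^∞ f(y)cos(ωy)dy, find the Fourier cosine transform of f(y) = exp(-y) 1/(ω^2 + 1)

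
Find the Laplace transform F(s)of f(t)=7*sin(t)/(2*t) 7*atan(1/s)/2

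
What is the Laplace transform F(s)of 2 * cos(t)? 2 * s/(s^2+1)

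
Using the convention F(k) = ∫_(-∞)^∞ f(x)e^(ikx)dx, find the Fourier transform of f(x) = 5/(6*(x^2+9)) 5*pi*exp(-3*Abs(k))/18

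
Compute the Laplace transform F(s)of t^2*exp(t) 2/(s - 1)^3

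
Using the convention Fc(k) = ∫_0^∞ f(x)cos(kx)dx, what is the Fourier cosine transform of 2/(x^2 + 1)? pi*exp(-k)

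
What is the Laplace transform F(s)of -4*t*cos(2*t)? 4*(4 - s^2)/(s^2 + 4)^2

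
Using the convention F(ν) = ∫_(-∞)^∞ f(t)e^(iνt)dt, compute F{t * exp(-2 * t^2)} sqrt(2) * I * sqrt(pi) * ν * exp(-ν^2/8)/8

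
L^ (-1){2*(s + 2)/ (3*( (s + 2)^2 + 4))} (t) 2*exp (-2*t)*cos (2*t)/3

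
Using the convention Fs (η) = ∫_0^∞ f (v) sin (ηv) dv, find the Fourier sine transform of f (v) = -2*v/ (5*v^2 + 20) -pi*exp (-2*η) /5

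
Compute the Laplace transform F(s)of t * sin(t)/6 s/(3 * (s^2 + 1)^2)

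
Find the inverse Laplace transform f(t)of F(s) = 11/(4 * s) 11/4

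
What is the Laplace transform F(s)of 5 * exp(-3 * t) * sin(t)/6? 5/(6 * ((s + 3)^2 + 1))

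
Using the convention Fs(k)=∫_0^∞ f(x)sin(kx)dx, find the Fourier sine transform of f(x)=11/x 11 * pi/2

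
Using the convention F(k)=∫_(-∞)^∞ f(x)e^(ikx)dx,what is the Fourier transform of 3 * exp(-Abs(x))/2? 3/(k^2 + 1)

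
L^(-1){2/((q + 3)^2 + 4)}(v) exp(-3*v)*sin(2*v)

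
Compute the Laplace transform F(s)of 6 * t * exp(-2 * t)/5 6/(5 * (s+2)^2)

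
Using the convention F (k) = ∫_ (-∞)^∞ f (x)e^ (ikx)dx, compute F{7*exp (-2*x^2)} 7*sqrt (2)*sqrt (pi)*exp (-k^2/8)/2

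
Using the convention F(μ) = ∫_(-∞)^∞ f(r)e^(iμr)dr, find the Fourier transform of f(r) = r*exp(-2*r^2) sqrt(2)*I*sqrt(pi)*μ*exp(-μ^2/8)/8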